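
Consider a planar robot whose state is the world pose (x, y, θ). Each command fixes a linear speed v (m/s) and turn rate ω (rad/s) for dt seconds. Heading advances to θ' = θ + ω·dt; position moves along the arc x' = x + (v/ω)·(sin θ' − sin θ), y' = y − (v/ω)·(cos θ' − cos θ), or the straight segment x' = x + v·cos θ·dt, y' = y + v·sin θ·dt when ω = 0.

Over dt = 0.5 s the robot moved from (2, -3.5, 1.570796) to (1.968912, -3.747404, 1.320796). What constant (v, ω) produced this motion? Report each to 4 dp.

v = -0.5000, ω = -0.5000

Δθ = 1.320796 − 1.570796 = -0.250000
ω = Δθ/dt = -0.250000/0.5 = -0.5000
R = −Δy/(cos θ' − cos θ) = 1.0000
v = R·ω = 1.0000·-0.5000 = -0.5000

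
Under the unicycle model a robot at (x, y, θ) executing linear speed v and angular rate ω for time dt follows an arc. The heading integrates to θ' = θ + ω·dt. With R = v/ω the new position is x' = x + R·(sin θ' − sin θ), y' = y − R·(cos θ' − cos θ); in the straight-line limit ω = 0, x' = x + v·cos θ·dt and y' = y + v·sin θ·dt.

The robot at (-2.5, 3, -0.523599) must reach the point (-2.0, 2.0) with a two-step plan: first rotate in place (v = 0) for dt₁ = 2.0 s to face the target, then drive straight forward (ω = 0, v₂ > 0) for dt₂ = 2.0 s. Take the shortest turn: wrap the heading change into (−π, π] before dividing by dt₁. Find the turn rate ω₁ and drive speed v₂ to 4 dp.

ω₁ = -0.2918, v₂ = 0.5590

heading to target = atan2(2−3, -2−-2.5) = -1.1071
Δθ = wrap(-1.1071 − -0.5236) = -0.5835; ω₁ = Δθ/dt₁ = -0.2918
distance = √((-2−-2.5)² + (2−3)²) = 1.1180; v₂ = distance/dt₂ = 0.5590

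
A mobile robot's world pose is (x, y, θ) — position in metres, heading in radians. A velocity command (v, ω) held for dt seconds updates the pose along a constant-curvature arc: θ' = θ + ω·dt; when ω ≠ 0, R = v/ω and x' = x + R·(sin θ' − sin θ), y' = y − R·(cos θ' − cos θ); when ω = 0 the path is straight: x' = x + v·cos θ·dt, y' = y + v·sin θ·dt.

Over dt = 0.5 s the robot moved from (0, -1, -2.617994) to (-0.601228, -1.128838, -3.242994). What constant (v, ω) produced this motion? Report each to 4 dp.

v = 1.2500, ω = -1.2500

Δθ = -3.242994 − -2.617994 = -0.625000
ω = Δθ/dt = -0.625000/0.5 = -1.2500
R = Δx/(sin θ' − sin θ) = -1.0000
v = R·ω = -1.0000·-1.2500 = 1.2500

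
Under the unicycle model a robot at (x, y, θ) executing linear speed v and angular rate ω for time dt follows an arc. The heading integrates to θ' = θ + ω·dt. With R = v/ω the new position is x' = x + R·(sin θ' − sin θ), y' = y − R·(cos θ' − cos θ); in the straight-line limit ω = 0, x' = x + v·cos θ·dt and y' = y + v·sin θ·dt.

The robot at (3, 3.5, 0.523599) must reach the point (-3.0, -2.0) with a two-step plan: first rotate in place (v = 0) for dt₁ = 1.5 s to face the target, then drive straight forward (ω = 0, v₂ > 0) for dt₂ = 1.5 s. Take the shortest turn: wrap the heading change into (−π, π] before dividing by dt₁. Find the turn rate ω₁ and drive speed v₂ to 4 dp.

heading to target = atan2(-2−3.5, -3−3) = -2.3996
Δθ = wrap(-2.3996 − 0.5236) = -2.9232; ω₁ = Δθ/dt₁ = -1.9488
distance = √((-3−3)² + (-2−3.5)²) = 8.1394; v₂ = distance/dt₂ = 5.4263

ω₁ = -1.9488, v₂ = 5.4263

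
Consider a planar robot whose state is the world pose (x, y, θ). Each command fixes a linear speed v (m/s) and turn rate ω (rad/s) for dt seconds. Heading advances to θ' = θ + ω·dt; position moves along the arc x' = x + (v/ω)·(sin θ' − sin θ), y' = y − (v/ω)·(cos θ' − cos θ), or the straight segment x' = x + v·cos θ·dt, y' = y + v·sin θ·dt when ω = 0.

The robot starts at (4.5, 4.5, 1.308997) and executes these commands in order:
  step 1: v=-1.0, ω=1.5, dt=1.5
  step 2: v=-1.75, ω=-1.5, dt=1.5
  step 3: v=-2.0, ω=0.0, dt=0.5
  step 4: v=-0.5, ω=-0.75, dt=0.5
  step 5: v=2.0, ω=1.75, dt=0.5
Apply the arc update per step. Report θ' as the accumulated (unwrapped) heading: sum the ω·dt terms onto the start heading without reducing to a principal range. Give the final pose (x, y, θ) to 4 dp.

(6.8390, 2.1090, 1.8090)

step 1: θ'=3.5590 (R=-0.6667) → pose (5.4142, 3.7180, 3.5590)
step 2: θ'=1.3090 (R=1.1667) → pose (7.0141, 2.3496, 1.3090)
step 3: θ'=1.3090 (straight) → pose (6.7553, 1.3836, 1.3090)
step 4: θ'=0.9340 (R=0.6667) → pose (6.6473, 1.1598, 0.9340)
step 5: θ'=1.8090 (R=1.1429) → pose (6.8390, 2.1090, 1.8090)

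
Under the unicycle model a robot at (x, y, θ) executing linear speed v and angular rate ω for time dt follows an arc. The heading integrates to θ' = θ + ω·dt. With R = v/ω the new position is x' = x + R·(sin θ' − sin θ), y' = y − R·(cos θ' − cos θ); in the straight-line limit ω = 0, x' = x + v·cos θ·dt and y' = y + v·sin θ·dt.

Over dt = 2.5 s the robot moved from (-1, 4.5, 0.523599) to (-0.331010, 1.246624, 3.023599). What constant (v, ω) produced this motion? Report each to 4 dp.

Δθ = 3.023599 − 0.523599 = 2.500000
ω = Δθ/dt = 2.500000/2.5 = 1.0000
R = −Δy/(cos θ' − cos θ) = -1.7500
v = R·ω = -1.7500·1.0000 = -1.7500

v = -1.7500, ω = 1.0000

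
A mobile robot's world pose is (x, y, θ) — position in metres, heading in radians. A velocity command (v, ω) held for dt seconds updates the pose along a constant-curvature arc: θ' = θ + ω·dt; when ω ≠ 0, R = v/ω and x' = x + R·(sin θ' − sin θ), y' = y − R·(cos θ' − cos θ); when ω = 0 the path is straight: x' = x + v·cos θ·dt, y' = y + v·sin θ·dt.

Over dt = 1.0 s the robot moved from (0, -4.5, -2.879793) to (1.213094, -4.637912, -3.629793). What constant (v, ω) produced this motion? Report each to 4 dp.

v = -1.2500, ω = -0.7500

Δθ = -3.629793 − -2.879793 = -0.750000
ω = Δθ/dt = -0.750000/1.0 = -0.7500
R = Δx/(sin θ' − sin θ) = 1.6667
v = R·ω = 1.6667·-0.7500 = -1.2500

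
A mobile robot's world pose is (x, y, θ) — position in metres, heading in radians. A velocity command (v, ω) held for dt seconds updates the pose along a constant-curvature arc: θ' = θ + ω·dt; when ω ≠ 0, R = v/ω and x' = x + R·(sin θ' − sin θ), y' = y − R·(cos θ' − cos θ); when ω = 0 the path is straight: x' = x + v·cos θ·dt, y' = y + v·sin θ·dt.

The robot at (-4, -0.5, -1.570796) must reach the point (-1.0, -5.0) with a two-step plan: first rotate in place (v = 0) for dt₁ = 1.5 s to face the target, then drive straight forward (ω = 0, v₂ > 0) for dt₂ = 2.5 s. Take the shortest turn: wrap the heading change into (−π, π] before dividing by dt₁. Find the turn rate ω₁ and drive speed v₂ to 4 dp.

ω₁ = 0.3920, v₂ = 2.1633

heading to target = atan2(-5−-0.5, -1−-4) = -0.9828
Δθ = wrap(-0.9828 − -1.5708) = 0.5880; ω₁ = Δθ/dt₁ = 0.3920
distance = √((-1−-4)² + (-5−-0.5)²) = 5.4083; v₂ = distance/dt₂ = 2.1633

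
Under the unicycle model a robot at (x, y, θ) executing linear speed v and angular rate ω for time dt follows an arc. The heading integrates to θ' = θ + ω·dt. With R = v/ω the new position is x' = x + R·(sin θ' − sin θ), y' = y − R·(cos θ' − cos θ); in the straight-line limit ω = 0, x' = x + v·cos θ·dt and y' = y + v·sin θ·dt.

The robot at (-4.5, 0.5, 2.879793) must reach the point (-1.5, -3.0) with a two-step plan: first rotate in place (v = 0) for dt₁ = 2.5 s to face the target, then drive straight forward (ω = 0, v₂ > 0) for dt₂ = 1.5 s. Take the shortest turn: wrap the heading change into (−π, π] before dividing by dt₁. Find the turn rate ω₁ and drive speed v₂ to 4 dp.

heading to target = atan2(-3−0.5, -1.5−-4.5) = -0.8622
Δθ = wrap(-0.8622 − 2.8798) = 2.5412; ω₁ = Δθ/dt₁ = 1.0165
distance = √((-1.5−-4.5)² + (-3−0.5)²) = 4.6098; v₂ = distance/dt₂ = 3.0732

ω₁ = 1.0165, v₂ = 3.0732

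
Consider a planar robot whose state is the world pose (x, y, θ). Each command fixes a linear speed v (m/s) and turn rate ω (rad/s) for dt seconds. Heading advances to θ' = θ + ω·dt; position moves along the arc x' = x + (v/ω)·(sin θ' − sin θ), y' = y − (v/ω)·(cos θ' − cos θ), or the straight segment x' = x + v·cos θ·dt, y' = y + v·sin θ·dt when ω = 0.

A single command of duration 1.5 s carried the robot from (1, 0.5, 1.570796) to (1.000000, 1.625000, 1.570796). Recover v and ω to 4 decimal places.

Δθ = 1.570796 − 1.570796 = 0.000000
ω = Δθ/dt = 0.000000/1.5 = 0.0000
ω = 0 → v = (Δx·cos θ + Δy·sin θ)/dt = 0.7500

v = 0.7500, ω = 0.0000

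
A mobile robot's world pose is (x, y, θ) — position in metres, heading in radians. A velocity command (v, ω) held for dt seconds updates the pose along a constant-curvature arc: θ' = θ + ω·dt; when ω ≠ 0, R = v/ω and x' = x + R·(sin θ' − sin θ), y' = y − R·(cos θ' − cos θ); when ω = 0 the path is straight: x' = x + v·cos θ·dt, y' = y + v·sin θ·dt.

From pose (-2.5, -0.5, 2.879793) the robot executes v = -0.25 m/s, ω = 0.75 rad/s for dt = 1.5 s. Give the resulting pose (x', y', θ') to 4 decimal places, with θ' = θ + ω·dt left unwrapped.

(-2.1604, -0.3947, 4.0048)

θ' = 2.8798 + 0.75·1.5 = 4.0048
R = v/ω = -0.25/0.75 = -0.3333
x' = -2.5 + -0.3333·(sin 4.0048 − sin 2.8798) = -2.1604
y' = -0.5 − -0.3333·(cos 4.0048 − cos 2.8798) = -0.3947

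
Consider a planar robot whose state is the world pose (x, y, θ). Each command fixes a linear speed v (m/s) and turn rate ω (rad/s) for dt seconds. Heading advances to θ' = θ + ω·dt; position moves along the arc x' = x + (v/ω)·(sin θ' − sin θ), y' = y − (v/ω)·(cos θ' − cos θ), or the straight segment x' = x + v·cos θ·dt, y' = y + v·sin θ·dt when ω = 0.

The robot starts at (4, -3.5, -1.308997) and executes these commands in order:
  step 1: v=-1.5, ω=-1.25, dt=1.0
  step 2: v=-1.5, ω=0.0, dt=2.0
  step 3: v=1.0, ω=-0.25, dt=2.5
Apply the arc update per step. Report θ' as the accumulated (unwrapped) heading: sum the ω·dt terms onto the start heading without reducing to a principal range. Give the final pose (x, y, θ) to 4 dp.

step 1: θ'=-2.5590 (R=1.2000) → pose (4.4989, -2.1874, -2.5590)
step 2: θ'=-2.5590 (straight) → pose (7.0040, -0.5368, -2.5590)
step 3: θ'=-3.1840 (R=-4.0000) → pose (4.6337, -1.1930, -3.1840)

(4.6337, -1.1930, -3.1840)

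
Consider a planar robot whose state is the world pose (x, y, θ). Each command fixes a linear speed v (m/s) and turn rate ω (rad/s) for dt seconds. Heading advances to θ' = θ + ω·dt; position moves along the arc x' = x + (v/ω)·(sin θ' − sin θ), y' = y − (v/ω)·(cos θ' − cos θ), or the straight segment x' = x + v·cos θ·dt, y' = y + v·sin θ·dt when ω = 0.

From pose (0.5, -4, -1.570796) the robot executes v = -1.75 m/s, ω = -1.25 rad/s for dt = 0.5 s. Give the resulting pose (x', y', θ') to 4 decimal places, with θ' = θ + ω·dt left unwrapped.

(0.7647, -3.1809, -2.1958)

θ' = -1.5708 + -1.25·0.5 = -2.1958
R = v/ω = -1.75/-1.25 = 1.4000
x' = 0.5 + 1.4000·(sin -2.1958 − sin -1.5708) = 0.7647
y' = -4 − 1.4000·(cos -2.1958 − cos -1.5708) = -3.1809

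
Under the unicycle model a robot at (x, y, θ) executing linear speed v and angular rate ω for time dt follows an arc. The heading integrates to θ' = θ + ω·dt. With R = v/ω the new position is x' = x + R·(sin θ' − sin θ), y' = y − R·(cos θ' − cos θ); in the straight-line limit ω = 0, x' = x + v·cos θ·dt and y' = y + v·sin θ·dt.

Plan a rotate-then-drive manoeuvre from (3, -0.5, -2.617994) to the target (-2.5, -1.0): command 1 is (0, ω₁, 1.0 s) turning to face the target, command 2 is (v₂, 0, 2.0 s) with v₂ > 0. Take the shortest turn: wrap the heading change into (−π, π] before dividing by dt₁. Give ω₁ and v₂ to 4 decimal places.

heading to target = atan2(-1−-0.5, -2.5−3) = -3.0509
Δθ = wrap(-3.0509 − -2.6180) = -0.4329; ω₁ = Δθ/dt₁ = -0.4329
distance = √((-2.5−3)² + (-1−-0.5)²) = 5.5227; v₂ = distance/dt₂ = 2.7613

ω₁ = -0.4329, v₂ = 2.7613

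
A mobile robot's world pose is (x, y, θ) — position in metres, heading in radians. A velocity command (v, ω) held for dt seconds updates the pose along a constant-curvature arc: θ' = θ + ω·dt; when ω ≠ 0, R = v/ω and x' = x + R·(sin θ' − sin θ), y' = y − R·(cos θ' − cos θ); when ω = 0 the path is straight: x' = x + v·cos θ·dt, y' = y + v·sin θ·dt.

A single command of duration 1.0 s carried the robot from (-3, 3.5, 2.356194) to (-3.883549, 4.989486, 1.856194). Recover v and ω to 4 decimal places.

Δθ = 1.856194 − 2.356194 = -0.500000
ω = Δθ/dt = -0.500000/1.0 = -0.5000
R = −Δy/(cos θ' − cos θ) = -3.5000
v = R·ω = -3.5000·-0.5000 = 1.7500

v = 1.7500, ω = -0.5000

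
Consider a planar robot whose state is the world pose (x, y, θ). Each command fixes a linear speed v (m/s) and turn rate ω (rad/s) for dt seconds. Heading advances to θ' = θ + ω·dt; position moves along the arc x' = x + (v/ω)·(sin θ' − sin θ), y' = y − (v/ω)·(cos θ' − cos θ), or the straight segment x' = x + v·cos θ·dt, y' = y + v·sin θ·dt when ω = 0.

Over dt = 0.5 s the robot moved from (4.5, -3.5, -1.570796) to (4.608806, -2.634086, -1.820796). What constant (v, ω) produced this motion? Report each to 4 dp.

v = -1.7500, ω = -0.5000

Δθ = -1.820796 − -1.570796 = -0.250000
ω = Δθ/dt = -0.250000/0.5 = -0.5000
R = −Δy/(cos θ' − cos θ) = 3.5000
v = R·ω = 3.5000·-0.5000 = -1.7500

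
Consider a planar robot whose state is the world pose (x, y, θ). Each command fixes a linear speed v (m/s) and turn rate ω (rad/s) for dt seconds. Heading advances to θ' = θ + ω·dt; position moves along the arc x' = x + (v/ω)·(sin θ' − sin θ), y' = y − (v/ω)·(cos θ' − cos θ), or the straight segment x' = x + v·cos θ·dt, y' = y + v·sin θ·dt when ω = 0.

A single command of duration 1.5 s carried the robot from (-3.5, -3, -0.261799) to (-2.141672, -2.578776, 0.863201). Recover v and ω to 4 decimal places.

v = 1.0000, ω = 0.7500

Δθ = 0.863201 − -0.261799 = 1.125000
ω = Δθ/dt = 1.125000/1.5 = 0.7500
R = Δx/(sin θ' − sin θ) = 1.3333
v = R·ω = 1.3333·0.7500 = 1.0000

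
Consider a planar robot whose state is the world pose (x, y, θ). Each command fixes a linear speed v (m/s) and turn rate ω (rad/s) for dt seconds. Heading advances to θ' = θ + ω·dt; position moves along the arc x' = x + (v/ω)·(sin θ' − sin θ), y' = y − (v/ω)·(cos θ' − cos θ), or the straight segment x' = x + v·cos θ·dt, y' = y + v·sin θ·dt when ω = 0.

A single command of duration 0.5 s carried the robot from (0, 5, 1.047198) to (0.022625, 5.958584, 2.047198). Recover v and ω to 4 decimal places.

Δθ = 2.047198 − 1.047198 = 1.000000
ω = Δθ/dt = 1.000000/0.5 = 2.0000
R = −Δy/(cos θ' − cos θ) = 1.0000
v = R·ω = 1.0000·2.0000 = 2.0000

v = 2.0000, ω = 2.0000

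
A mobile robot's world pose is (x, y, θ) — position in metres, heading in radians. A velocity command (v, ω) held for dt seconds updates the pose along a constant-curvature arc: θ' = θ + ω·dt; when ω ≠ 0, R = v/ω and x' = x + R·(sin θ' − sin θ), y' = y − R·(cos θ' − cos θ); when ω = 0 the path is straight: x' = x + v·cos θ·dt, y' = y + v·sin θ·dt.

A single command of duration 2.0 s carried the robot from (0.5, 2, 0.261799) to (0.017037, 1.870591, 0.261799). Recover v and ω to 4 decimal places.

v = -0.2500, ω = 0.0000

Δθ = 0.261799 − 0.261799 = 0.000000
ω = Δθ/dt = 0.000000/2.0 = 0.0000
ω = 0 → v = (Δx·cos θ + Δy·sin θ)/dt = -0.2500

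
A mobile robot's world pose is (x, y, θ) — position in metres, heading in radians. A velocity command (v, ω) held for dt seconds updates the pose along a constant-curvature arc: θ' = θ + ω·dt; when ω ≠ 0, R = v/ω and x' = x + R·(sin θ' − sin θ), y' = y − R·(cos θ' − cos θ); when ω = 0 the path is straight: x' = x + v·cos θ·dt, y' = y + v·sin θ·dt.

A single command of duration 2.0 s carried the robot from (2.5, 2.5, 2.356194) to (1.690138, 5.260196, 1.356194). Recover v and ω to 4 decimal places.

Δθ = 1.356194 − 2.356194 = -1.000000
ω = Δθ/dt = -1.000000/2.0 = -0.5000
R = −Δy/(cos θ' − cos θ) = -3.0000
v = R·ω = -3.0000·-0.5000 = 1.5000

v = 1.5000, ω = -0.5000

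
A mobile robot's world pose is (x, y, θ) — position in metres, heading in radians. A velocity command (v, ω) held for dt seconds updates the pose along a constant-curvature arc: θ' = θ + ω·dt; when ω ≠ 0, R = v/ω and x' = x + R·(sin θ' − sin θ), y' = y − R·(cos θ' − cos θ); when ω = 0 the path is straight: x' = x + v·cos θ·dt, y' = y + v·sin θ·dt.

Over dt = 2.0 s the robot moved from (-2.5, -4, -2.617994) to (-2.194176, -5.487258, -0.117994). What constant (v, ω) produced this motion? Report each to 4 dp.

Δθ = -0.117994 − -2.617994 = 2.500000
ω = Δθ/dt = 2.500000/2.0 = 1.2500
R = −Δy/(cos θ' − cos θ) = 0.8000
v = R·ω = 0.8000·1.2500 = 1.0000

v = 1.0000, ω = 1.2500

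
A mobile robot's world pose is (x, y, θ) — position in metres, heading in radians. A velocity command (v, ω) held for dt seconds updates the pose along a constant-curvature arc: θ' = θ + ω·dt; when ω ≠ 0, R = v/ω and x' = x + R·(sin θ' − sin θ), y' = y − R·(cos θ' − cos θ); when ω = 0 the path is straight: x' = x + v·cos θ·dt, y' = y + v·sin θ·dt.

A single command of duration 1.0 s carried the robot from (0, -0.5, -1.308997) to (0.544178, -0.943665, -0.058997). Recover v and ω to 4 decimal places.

v = 0.7500, ω = 1.2500

Δθ = -0.058997 − -1.308997 = 1.250000
ω = Δθ/dt = 1.250000/1.0 = 1.2500
R = Δx/(sin θ' − sin θ) = 0.6000
v = R·ω = 0.6000·1.2500 = 0.7500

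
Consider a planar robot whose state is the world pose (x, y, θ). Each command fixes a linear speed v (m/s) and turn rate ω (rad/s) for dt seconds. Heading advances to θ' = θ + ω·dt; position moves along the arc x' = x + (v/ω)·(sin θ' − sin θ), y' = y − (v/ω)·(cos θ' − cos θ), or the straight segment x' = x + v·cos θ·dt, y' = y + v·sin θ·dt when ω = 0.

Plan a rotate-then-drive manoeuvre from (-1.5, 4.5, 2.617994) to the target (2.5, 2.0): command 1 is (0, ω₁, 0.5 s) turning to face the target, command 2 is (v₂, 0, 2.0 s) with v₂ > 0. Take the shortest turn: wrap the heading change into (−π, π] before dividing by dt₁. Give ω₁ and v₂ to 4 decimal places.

heading to target = atan2(2−4.5, 2.5−-1.5) = -0.5586
Δθ = wrap(-0.5586 − 2.6180) = 3.1066; ω₁ = Δθ/dt₁ = 6.2132
distance = √((2.5−-1.5)² + (2−4.5)²) = 4.7170; v₂ = distance/dt₂ = 2.3585

ω₁ = 6.2132, v₂ = 2.3585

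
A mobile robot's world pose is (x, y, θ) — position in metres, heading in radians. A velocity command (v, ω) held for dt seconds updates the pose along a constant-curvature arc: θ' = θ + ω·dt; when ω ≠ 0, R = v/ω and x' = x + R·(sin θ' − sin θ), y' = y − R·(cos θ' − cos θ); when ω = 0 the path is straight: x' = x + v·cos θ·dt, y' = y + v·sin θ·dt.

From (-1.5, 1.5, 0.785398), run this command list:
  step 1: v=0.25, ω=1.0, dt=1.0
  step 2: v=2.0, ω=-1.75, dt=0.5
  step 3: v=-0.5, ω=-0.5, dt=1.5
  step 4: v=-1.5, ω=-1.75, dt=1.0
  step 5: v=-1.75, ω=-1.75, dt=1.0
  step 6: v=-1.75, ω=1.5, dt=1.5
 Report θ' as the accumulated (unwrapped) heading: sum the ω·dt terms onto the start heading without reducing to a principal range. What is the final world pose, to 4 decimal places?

(-0.3821, 5.8085, -1.0896)

step 1: θ'=1.7854 (R=0.2500) → pose (-1.4325, 1.7300, 1.7854)
step 2: θ'=0.9104 (R=-1.1429) → pose (-1.2184, 2.6745, 0.9104)
step 3: θ'=0.1604 (R=1.0000) → pose (-1.8485, 2.3007, 0.1604)
step 4: θ'=-1.5896 (R=0.8571) → pose (-2.8424, 3.1630, -1.5896)
step 5: θ'=-3.3396 (R=1.0000) → pose (-1.6458, 4.1246, -3.3396)
step 6: θ'=-1.0896 (R=-1.1667) → pose (-0.3821, 5.8085, -1.0896)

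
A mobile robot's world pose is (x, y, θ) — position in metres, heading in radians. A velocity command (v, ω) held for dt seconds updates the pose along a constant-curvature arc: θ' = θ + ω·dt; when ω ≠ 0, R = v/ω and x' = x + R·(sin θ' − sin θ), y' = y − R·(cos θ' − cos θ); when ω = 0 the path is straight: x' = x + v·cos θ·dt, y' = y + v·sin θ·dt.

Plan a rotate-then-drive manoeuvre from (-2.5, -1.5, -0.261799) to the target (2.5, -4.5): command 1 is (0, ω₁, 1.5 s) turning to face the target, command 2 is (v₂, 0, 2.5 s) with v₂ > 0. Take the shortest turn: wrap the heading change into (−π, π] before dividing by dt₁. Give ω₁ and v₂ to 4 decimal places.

heading to target = atan2(-4.5−-1.5, 2.5−-2.5) = -0.5404
Δθ = wrap(-0.5404 − -0.2618) = -0.2786; ω₁ = Δθ/dt₁ = -0.1857
distance = √((2.5−-2.5)² + (-4.5−-1.5)²) = 5.8310; v₂ = distance/dt₂ = 2.3324

ω₁ = -0.1857, v₂ = 2.3324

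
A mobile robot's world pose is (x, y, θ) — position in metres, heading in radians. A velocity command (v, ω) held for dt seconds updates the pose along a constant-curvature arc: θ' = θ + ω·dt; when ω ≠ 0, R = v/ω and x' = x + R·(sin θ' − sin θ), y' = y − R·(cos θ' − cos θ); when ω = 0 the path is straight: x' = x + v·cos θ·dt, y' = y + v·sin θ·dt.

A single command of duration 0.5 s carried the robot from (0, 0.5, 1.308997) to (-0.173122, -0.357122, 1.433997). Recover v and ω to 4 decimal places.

v = -1.7500, ω = 0.2500

Δθ = 1.433997 − 1.308997 = 0.125000
ω = Δθ/dt = 0.125000/0.5 = 0.2500
R = −Δy/(cos θ' − cos θ) = -7.0000
v = R·ω = -7.0000·0.2500 = -1.7500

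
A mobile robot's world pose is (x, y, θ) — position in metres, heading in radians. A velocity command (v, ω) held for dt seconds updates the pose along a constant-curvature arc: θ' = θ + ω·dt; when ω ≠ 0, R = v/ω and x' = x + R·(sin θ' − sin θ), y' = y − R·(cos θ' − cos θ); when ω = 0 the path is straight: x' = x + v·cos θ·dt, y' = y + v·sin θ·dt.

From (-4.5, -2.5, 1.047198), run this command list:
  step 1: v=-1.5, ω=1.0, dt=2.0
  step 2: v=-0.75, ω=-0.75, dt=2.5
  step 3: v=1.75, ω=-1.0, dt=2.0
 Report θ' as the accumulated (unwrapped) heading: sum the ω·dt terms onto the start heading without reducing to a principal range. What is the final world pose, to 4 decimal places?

(0.3866, -5.6224, -0.8278)

step 1: θ'=3.0472 (R=-1.5000) → pose (-3.3423, -4.7433, 3.0472)
step 2: θ'=1.1722 (R=1.0000) → pose (-2.5150, -6.1270, 1.1722)
step 3: θ'=-0.8278 (R=-1.7500) → pose (0.3866, -5.6224, -0.8278)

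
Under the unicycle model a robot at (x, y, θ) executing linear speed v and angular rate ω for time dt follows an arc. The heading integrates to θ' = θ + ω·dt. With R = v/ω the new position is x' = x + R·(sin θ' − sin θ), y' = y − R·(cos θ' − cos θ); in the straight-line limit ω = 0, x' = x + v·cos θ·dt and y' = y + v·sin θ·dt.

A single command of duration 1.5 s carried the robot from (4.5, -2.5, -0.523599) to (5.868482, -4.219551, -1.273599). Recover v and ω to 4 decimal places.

Δθ = -1.273599 − -0.523599 = -0.750000
ω = Δθ/dt = -0.750000/1.5 = -0.5000
R = −Δy/(cos θ' − cos θ) = -3.0000
v = R·ω = -3.0000·-0.5000 = 1.5000

v = 1.5000, ω = -0.5000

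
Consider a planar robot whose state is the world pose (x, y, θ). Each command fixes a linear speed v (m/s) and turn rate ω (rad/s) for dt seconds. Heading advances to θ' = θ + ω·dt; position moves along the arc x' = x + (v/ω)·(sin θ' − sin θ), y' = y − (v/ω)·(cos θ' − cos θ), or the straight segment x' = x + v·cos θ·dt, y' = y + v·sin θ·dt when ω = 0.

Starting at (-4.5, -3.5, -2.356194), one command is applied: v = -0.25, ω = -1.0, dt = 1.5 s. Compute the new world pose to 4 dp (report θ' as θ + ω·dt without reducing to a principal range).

(-4.1594, -3.4879, -3.8562)

θ' = -2.3562 + -1.0·1.5 = -3.8562
R = v/ω = -0.25/-1.0 = 0.2500
x' = -4.5 + 0.2500·(sin -3.8562 − sin -2.3562) = -4.1594
y' = -3.5 − 0.2500·(cos -3.8562 − cos -2.3562) = -3.4879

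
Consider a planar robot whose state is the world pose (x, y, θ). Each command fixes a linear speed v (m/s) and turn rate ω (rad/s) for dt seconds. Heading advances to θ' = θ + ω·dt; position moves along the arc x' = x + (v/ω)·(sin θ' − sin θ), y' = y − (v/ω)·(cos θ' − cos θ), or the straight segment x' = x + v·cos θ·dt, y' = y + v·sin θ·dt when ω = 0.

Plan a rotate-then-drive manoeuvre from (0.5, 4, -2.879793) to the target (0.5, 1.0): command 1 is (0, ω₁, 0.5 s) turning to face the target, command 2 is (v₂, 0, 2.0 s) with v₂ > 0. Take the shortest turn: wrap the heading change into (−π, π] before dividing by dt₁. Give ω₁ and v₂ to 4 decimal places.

heading to target = atan2(1−4, 0.5−0.5) = -1.5708
Δθ = wrap(-1.5708 − -2.8798) = 1.3090; ω₁ = Δθ/dt₁ = 2.6180
distance = √((0.5−0.5)² + (1−4)²) = 3.0000; v₂ = distance/dt₂ = 1.5000

ω₁ = 2.6180, v₂ = 1.5000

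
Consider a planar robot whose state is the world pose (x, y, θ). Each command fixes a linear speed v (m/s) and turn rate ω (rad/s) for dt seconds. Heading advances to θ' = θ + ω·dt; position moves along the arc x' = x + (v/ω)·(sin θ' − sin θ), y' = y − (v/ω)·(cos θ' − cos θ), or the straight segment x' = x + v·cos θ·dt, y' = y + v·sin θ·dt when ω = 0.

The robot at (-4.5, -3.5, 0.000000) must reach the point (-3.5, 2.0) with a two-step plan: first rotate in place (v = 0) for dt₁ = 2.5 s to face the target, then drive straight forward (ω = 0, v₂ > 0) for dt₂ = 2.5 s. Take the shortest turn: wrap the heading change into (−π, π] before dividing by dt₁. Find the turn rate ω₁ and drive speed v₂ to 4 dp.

heading to target = atan2(2−-3.5, -3.5−-4.5) = 1.3909
Δθ = wrap(1.3909 − 0.0000) = 1.3909; ω₁ = Δθ/dt₁ = 0.5564
distance = √((-3.5−-4.5)² + (2−-3.5)²) = 5.5902; v₂ = distance/dt₂ = 2.2361

ω₁ = 0.5564, v₂ = 2.2361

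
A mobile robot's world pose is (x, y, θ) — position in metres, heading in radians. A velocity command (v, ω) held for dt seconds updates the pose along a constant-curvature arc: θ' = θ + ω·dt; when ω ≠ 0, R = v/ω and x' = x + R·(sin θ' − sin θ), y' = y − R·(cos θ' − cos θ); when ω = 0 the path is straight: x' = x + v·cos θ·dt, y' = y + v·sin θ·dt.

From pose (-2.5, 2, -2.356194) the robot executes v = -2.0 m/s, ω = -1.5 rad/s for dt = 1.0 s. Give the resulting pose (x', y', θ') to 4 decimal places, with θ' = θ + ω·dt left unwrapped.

θ' = -2.3562 + -1.5·1.0 = -3.8562
R = v/ω = -2.0/-1.5 = 1.3333
x' = -2.5 + 1.3333·(sin -3.8562 − sin -2.3562) = -0.6834
y' = 2 − 1.3333·(cos -3.8562 − cos -2.3562) = 2.0643

(-0.6834, 2.0643, -3.8562)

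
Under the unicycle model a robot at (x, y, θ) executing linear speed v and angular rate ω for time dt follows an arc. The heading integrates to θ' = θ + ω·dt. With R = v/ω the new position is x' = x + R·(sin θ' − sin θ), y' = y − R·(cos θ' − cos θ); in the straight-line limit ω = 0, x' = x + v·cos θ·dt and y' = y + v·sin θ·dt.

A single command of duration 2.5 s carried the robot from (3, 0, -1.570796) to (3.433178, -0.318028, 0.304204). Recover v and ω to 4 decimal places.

Δθ = 0.304204 − -1.570796 = 1.875000
ω = Δθ/dt = 1.875000/2.5 = 0.7500
R = Δx/(sin θ' − sin θ) = 0.3333
v = R·ω = 0.3333·0.7500 = 0.2500

v = 0.2500, ω = 0.7500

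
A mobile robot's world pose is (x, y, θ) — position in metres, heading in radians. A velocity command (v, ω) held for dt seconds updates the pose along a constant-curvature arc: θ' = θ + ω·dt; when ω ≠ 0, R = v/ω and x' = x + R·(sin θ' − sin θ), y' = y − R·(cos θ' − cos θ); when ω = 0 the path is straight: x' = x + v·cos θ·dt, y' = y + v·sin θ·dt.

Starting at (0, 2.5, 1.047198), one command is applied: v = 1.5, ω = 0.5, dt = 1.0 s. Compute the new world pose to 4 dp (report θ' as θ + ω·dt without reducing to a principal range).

(0.4011, 3.9292, 1.5472)

θ' = 1.0472 + 0.5·1.0 = 1.5472
R = v/ω = 1.5/0.5 = 3.0000
x' = 0 + 3.0000·(sin 1.5472 − sin 1.0472) = 0.4011
y' = 2.5 − 3.0000·(cos 1.5472 − cos 1.0472) = 3.9292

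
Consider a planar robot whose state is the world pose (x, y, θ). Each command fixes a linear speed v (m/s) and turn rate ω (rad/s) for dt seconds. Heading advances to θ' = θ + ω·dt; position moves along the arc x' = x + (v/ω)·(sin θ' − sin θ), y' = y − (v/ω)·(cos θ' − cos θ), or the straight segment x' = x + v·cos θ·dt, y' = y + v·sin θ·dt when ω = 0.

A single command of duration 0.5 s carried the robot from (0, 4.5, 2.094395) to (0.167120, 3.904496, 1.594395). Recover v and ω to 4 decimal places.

Δθ = 1.594395 − 2.094395 = -0.500000
ω = Δθ/dt = -0.500000/0.5 = -1.0000
R = −Δy/(cos θ' − cos θ) = 1.2500
v = R·ω = 1.2500·-1.0000 = -1.2500

v = -1.2500, ω = -1.0000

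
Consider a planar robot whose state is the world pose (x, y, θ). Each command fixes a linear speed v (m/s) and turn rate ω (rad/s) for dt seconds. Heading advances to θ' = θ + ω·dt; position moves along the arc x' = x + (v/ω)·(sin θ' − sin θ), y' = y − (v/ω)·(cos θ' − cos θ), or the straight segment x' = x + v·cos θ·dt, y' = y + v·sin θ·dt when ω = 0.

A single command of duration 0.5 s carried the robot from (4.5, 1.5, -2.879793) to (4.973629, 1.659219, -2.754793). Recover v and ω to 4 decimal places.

Δθ = -2.754793 − -2.879793 = 0.125000
ω = Δθ/dt = 0.125000/0.5 = 0.2500
R = Δx/(sin θ' − sin θ) = -4.0000
v = R·ω = -4.0000·0.2500 = -1.0000

v = -1.0000, ω = 0.2500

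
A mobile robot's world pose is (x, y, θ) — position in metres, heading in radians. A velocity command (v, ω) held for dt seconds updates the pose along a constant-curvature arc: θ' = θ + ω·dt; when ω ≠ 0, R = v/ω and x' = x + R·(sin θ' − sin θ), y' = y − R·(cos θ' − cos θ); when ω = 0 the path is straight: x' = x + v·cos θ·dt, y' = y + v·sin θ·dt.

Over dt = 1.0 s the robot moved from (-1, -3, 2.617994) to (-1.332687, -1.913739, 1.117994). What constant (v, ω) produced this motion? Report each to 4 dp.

Δθ = 1.117994 − 2.617994 = -1.500000
ω = Δθ/dt = -1.500000/1.0 = -1.5000
R = −Δy/(cos θ' − cos θ) = -0.8333
v = R·ω = -0.8333·-1.5000 = 1.2500

v = 1.2500, ω = -1.5000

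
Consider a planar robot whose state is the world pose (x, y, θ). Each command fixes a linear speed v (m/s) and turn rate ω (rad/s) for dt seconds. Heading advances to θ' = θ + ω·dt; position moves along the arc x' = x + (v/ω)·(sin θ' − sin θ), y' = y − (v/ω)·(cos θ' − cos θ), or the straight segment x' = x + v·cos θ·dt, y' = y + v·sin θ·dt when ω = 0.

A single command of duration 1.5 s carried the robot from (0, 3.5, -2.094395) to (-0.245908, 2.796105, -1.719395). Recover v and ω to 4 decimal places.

Δθ = -1.719395 − -2.094395 = 0.375000
ω = Δθ/dt = 0.375000/1.5 = 0.2500
R = −Δy/(cos θ' − cos θ) = 2.0000
v = R·ω = 2.0000·0.2500 = 0.5000

v = 0.5000, ω = 0.2500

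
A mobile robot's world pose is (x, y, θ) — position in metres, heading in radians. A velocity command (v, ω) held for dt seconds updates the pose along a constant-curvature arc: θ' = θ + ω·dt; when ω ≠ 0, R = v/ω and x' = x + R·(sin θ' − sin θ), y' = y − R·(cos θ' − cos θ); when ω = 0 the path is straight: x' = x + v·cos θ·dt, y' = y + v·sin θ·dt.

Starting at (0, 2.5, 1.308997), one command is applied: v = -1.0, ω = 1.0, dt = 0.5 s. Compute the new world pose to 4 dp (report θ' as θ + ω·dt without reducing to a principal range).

θ' = 1.3090 + 1.0·0.5 = 1.8090
R = v/ω = -1.0/1.0 = -1.0000
x' = 0 + -1.0000·(sin 1.8090 − sin 1.3090) = -0.0058
y' = 2.5 − -1.0000·(cos 1.8090 − cos 1.3090) = 2.0052

(-0.0058, 2.0052, 1.8090)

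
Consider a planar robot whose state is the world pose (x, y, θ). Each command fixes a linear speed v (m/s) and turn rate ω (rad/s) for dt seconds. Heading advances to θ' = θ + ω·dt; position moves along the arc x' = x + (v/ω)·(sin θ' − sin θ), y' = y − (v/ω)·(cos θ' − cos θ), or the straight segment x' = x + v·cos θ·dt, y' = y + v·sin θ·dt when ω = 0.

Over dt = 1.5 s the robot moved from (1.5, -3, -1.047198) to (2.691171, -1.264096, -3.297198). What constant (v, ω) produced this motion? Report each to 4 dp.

Δθ = -3.297198 − -1.047198 = -2.250000
ω = Δθ/dt = -2.250000/1.5 = -1.5000
R = −Δy/(cos θ' − cos θ) = 1.1667
v = R·ω = 1.1667·-1.5000 = -1.7500

v = -1.7500, ω = -1.5000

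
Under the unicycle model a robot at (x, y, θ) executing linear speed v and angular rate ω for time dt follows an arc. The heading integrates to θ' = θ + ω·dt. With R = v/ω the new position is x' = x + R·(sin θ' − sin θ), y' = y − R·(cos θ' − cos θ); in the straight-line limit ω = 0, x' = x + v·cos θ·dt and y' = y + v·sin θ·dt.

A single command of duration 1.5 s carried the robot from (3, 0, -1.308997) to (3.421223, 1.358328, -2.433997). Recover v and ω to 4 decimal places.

v = -1.0000, ω = -0.7500

Δθ = -2.433997 − -1.308997 = -1.125000
ω = Δθ/dt = -1.125000/1.5 = -0.7500
R = −Δy/(cos θ' − cos θ) = 1.3333
v = R·ω = 1.3333·-0.7500 = -1.0000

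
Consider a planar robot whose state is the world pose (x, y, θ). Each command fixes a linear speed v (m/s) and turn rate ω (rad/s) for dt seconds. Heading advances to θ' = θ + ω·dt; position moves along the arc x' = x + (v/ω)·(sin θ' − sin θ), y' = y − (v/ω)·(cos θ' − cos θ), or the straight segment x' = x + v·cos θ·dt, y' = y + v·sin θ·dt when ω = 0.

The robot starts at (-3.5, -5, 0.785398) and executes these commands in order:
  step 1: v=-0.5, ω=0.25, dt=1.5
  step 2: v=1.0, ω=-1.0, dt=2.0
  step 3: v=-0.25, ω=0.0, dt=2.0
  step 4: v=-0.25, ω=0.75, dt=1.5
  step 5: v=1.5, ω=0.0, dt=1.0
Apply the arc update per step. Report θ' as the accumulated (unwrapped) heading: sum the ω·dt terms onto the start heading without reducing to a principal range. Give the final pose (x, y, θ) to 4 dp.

step 1: θ'=1.1604 (R=-2.0000) → pose (-3.9197, -5.6163, 1.1604)
step 2: θ'=-0.8396 (R=-1.0000) → pose (-2.2584, -5.3475, -0.8396)
step 3: θ'=-0.8396 (straight) → pose (-2.5923, -4.9753, -0.8396)
step 4: θ'=0.2854 (R=-0.3333) → pose (-2.9342, -4.8780, 0.2854)
step 5: θ'=0.2854 (straight) → pose (-1.4949, -4.4557, 0.2854)

(-1.4949, -4.4557, 0.2854)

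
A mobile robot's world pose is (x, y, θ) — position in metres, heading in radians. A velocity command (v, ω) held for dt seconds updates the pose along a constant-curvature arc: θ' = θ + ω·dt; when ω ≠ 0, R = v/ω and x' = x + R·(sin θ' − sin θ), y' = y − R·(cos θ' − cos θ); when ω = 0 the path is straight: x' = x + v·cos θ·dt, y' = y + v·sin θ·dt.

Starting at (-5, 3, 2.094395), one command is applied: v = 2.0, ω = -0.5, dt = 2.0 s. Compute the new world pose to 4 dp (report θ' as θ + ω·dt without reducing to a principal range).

θ' = 2.0944 + -0.5·2.0 = 1.0944
R = v/ω = 2.0/-0.5 = -4.0000
x' = -5 + -4.0000·(sin 1.0944 − sin 2.0944) = -5.0905
y' = 3 − -4.0000·(cos 1.0944 − cos 2.0944) = 6.8343

(-5.0905, 6.8343, 1.0944)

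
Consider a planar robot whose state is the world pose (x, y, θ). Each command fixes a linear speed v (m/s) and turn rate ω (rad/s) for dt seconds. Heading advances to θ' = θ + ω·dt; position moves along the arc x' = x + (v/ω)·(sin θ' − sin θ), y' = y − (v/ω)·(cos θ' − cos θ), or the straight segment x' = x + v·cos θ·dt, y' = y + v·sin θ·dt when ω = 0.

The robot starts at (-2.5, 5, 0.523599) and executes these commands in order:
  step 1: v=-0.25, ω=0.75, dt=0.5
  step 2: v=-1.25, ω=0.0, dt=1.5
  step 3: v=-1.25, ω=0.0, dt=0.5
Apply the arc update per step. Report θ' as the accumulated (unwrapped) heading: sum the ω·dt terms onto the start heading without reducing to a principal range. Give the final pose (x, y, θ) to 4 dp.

(-4.1509, 2.9628, 0.8986)

step 1: θ'=0.8986 (R=-0.3333) → pose (-2.5942, 4.9189, 0.8986)
step 2: θ'=0.8986 (straight) → pose (-3.7617, 3.4518, 0.8986)
step 3: θ'=0.8986 (straight) → pose (-4.1509, 2.9628, 0.8986)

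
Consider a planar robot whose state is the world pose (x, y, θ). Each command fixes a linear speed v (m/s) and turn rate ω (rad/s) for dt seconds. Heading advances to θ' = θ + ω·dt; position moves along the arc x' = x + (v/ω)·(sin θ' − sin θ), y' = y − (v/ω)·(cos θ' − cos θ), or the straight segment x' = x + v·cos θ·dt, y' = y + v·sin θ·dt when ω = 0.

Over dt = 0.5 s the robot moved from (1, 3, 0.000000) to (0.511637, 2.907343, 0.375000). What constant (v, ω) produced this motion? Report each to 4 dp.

Δθ = 0.375000 − 0.000000 = 0.375000
ω = Δθ/dt = 0.375000/0.5 = 0.7500
R = Δx/(sin θ' − sin θ) = -1.3333
v = R·ω = -1.3333·0.7500 = -1.0000

v = -1.0000, ω = 0.7500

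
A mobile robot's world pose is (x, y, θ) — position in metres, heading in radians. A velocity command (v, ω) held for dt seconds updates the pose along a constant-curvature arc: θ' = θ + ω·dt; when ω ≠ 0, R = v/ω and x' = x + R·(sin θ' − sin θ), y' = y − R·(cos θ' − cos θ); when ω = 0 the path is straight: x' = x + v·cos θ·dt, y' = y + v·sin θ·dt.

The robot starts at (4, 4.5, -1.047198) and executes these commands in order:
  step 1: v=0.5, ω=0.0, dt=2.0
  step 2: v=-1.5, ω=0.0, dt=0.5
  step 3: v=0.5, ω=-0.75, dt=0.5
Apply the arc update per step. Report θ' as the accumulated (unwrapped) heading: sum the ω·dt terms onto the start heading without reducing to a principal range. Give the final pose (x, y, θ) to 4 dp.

(4.2070, 4.0489, -1.4222)

step 1: θ'=-1.0472 (straight) → pose (4.5000, 3.6340, -1.0472)
step 2: θ'=-1.0472 (straight) → pose (4.1250, 4.2835, -1.0472)
step 3: θ'=-1.4222 (R=-0.6667) → pose (4.2070, 4.0489, -1.4222)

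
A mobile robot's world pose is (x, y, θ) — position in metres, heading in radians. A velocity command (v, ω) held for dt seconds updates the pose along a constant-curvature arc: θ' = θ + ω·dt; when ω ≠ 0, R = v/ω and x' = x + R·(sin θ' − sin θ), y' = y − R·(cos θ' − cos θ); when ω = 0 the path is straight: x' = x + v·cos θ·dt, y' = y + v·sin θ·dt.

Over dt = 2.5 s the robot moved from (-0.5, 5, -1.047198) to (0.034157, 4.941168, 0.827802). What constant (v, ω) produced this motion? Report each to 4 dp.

v = 0.2500, ω = 0.7500

Δθ = 0.827802 − -1.047198 = 1.875000
ω = Δθ/dt = 1.875000/2.5 = 0.7500
R = Δx/(sin θ' − sin θ) = 0.3333
v = R·ω = 0.3333·0.7500 = 0.2500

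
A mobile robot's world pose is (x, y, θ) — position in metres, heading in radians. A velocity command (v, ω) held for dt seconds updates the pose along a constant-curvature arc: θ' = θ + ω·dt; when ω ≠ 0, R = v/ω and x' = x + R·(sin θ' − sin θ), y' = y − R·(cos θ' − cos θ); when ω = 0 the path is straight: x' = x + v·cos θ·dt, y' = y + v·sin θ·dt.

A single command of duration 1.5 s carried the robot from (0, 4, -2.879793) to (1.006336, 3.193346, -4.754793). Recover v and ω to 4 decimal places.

Δθ = -4.754793 − -2.879793 = -1.875000
ω = Δθ/dt = -1.875000/1.5 = -1.2500
R = Δx/(sin θ' − sin θ) = 0.8000
v = R·ω = 0.8000·-1.2500 = -1.0000

v = -1.0000, ω = -1.2500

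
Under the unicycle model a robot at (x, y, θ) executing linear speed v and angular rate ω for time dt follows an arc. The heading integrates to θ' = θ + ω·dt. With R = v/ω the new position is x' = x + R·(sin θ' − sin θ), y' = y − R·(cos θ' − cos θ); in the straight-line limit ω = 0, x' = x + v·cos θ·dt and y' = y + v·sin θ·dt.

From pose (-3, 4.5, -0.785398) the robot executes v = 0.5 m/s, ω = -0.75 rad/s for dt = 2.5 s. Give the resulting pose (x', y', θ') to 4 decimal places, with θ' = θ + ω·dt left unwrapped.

(-3.1628, 3.4376, -2.6604)

θ' = -0.7854 + -0.75·2.5 = -2.6604
R = v/ω = 0.5/-0.75 = -0.6667
x' = -3 + -0.6667·(sin -2.6604 − sin -0.7854) = -3.1628
y' = 4.5 − -0.6667·(cos -2.6604 − cos -0.7854) = 3.4376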